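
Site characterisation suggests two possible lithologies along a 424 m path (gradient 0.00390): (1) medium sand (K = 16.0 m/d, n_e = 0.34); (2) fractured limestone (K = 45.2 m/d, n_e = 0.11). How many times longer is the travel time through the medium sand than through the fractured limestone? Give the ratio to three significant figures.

8.73

Unit 1 (medium sand): v = 16.0×0.0039/0.34 = 0.1835 m/d, t = 424/0.1835 = 2310 d
Unit 2 (fractured limestone): v = 45.2×0.0039/0.11 = 1.603 m/d, t = 424/1.603 = 264.6 d
t(medium sand) / t(fractured limestone) = 2310/264.6 = 8.73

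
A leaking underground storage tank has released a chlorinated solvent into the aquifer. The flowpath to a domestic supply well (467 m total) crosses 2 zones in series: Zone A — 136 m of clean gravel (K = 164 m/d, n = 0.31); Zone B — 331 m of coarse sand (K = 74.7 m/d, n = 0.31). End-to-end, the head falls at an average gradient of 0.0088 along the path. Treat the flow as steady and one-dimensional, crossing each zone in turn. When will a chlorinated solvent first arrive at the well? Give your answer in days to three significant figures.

Steady 1-D flow in series ⇒ the Darcy flux q is identical in every zone and the zone head losses add (resistances L/K in series).
Σ(L/K) = 136/164 + 331/74.7 = 0.8293 + 4.431 = 5.260 d
K_eq = L_total / Σ(L/K) = 467 / 5.260 = 88.78 m/d
q = K_eq · i = 88.78 × 0.0088 = 0.7812 m/d (same in every zone)
Zone A: v = q/n = 0.7812/0.31 = 2.520 m/d → t_A = 136/2.520 = 53.97 d
Zone B: v = q/n = 0.7812/0.31 = 2.520 m/d → t_B = 331/2.520 = 131.3 d
Total t = 53.97 + 131.3 = 185.3 d

185 days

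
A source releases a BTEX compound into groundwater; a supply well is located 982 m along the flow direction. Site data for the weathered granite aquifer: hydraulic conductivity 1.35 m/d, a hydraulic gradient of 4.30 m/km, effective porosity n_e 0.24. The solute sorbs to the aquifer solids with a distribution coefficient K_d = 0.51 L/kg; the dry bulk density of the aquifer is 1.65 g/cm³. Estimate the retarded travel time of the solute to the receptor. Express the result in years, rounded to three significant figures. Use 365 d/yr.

501 years

Darcy flux q = K·i = 1.35 × 0.0043 = 0.005805 m/d
v = Ki/n = 1.35·0.0043/0.24 = 0.02419 m/d
Retardation R = 1 + ρ_b·K_d/n = 1 + 1.65×0.51/0.24 = 4.506
Contaminant velocity v_c = v/R = 0.02419/4.506 = 0.005368 m/d
t = L/v_c = 982/0.005368 = 183000 d
   = 183000/365 = 501 yr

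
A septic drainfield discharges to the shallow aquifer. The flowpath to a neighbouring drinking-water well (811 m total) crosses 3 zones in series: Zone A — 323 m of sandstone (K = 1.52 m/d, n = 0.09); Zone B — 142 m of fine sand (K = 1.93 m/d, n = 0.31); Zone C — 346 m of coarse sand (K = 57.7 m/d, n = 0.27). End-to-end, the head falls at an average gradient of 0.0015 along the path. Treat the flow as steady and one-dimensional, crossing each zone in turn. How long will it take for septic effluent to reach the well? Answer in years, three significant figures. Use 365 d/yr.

Continuity: the same q passes through each zone, so ΔH = q·Σ(L_j/K_j) — the zones act as resistances in series.
Σ(L/K) = 323/1.52 + 142/1.93 + 346/57.7 = 212.5 + 73.58 + 5.997 = 292.1 d
K_eq = L_total / Σ(L/K) = 811 / 292.1 = 2.777 m/d
q = K_eq · i = 2.777 × 0.0015 = 0.004165 m/d (same in every zone)
Zone A: v = q/n = 0.004165/0.09 = 0.04628 m/d → t_A = 323/0.04628 = 6979 d
Zone B: v = q/n = 0.004165/0.31 = 0.01344 m/d → t_B = 142/0.01344 = 10570 d
Zone C: v = q/n = 0.004165/0.27 = 0.01543 m/d → t_C = 346/0.01543 = 22430 d
Total t = 6979 + 10570 + 22430 = 39980 d
   = 39980 / 365 = 110 yr

110 years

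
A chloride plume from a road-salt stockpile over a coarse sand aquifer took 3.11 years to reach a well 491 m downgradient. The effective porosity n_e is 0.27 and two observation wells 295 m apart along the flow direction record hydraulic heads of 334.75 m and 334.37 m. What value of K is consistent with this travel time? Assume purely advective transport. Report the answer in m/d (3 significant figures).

Hydraulic gradient i = (334.75 − 334.37) / 295 = 0.38 / 295 = 0.001288
t = 3.11 years = 1135 d
v = L / t = 491 / 1135 = 0.4325 m/d
K = v · n / i = 0.4325 × 0.27 / 0.001288 = 90.7 m/d

90.7 m/d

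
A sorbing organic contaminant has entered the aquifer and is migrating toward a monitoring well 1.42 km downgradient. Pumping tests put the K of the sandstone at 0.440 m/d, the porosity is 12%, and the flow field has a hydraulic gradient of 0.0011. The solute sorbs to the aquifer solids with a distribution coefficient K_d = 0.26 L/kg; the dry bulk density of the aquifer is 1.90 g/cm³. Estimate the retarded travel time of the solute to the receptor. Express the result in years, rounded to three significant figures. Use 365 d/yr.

Specific discharge q = 0.440 × 0.0011 = 4.840e-4 m/d
v = Ki/n = 0.440·0.0011/0.12 = 0.004033 m/d
Retardation R = 1 + ρ_b·K_d/n = 1 + 1.90×0.26/0.12 = 5.117
Contaminant velocity v_c = v/R = 0.004033/5.117 = 7.883e-4 m/d
L = 1.42 km = 1420 m
t = L/v_c = 1420/7.883e-4 = 1.801e6 d
   = 1.801e6/365 = 4940 yr

4940 years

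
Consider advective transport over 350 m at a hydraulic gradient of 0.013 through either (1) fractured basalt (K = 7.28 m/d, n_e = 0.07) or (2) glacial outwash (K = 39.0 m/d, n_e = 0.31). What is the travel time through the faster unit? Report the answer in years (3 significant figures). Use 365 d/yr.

0.586 years

Unit 1 (fractured basalt): v = 7.28×0.013/0.07 = 1.352 m/d, t = 350/1.352 = 258.9 d
Unit 2 (glacial outwash): v = 39.0×0.013/0.31 = 1.635 m/d, t = 350/1.635 = 214.0 d
Faster: 214.0 d / 365 = 0.586 yr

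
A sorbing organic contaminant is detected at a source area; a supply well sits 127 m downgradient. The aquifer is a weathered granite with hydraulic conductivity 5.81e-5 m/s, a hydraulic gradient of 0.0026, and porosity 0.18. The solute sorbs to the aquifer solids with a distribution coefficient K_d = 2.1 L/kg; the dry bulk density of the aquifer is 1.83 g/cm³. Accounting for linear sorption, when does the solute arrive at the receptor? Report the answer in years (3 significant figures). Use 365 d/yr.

K = 5.81e-5 m/s × 86400 s/d = 5.020 m/d
q = Ki = 5.020 × 0.0026 = 0.01305 m/d
Average linear velocity = 0.01305 / 0.18 = 0.07251 m/d
Retardation R = 1 + ρ_b·K_d/n = 1 + 1.83×2.1/0.18 = 22.35
Contaminant velocity v_c = v/R = 0.07251/22.35 = 0.003244 m/d
t = L/v_c = 127/0.003244 = 39150 d
   = 39150/365 = 107 yr

107 years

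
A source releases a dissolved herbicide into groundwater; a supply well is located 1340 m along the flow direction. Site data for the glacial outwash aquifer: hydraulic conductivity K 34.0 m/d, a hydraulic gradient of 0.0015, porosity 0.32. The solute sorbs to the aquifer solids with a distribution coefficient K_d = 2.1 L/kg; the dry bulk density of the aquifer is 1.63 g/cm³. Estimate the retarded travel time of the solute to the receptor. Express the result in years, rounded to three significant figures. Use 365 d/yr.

269 years

q = Ki = 34.0 × 0.0015 = 0.05100 m/d
Seepage velocity v = q / n = 0.05100 / 0.32 = 0.1594 m/d
Retardation R = 1 + ρ_b·K_d/n = 1 + 1.63×2.1/0.32 = 11.70
Contaminant velocity v_c = v/R = 0.1594/11.70 = 0.01363 m/d
t = L/v_c = 1340/0.01363 = 98350 d
   = 98350/365 = 269 yr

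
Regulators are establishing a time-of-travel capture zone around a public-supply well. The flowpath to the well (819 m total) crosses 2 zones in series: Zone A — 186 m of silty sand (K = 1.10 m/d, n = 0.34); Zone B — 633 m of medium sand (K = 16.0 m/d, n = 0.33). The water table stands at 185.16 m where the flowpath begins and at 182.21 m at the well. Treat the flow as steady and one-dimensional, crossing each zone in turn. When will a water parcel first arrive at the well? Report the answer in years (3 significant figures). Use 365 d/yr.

Total head drop ΔH = 185.16 − 182.21 = 2.95 m
Steady 1-D flow in series ⇒ the Darcy flux q is identical in every zone and the zone head losses add (resistances L/K in series).
Σ(L/K) = 186/1.10 + 633/16.0 = 169.1 + 39.56 = 208.7 d
q = ΔH / Σ(L/K) = 2.95 / 208.7 = 0.01414 m/d (same in every zone)
Zone A: v = q/n = 0.01414/0.34 = 0.04158 m/d → t_A = 186/0.04158 = 4473 d
Zone B: v = q/n = 0.01414/0.33 = 0.04284 m/d → t_B = 633/0.04284 = 14770 d
Total t = 4473 + 14770 = 19250 d
   = 19250 / 365 = 52.7 yr

52.7 years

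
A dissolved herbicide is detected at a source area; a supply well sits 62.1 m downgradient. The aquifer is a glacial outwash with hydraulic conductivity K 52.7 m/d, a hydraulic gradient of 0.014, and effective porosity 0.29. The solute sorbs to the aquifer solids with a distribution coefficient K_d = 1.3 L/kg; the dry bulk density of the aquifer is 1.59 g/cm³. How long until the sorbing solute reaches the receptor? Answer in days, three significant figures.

198 days

Specific discharge q = 52.7 × 0.014 = 0.7378 m/d
Average linear velocity = 0.7378 / 0.29 = 2.544 m/d
Retardation R = 1 + ρ_b·K_d/n = 1 + 1.59×1.3/0.29 = 8.128
Contaminant velocity v_c = v/R = 2.544/8.128 = 0.3130 m/d
t = L/v_c = 62.1/0.3130 = 198.4 d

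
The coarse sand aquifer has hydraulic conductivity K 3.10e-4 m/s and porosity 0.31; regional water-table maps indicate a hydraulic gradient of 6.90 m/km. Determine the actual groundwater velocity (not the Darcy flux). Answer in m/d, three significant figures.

K = 3.10e-4 m/s × 86400 s/d = 26.78 m/d
Darcy flux q = K·i = 26.78 × 0.0069 = 0.1848 m/d
Average linear velocity = 0.1848 / 0.31 = 0.5962 m/d

0.596 m/d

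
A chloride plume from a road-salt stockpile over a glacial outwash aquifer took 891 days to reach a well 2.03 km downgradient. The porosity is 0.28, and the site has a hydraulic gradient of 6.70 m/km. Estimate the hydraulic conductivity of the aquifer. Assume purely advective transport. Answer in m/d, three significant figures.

L = 2.03 km = 2030 m
v = L / t = 2030 / 891 = 2.278 m/d
K = v · n / i = 2.278 × 0.28 / 0.0067 = 95.2 m/d

95.2 m/d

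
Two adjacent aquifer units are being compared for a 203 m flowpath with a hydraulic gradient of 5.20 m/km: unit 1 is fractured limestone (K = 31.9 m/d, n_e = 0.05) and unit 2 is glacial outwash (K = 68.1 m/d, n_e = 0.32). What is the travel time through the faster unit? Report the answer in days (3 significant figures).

61.2 days

Unit 1 (fractured limestone): v = 31.9×0.0052/0.05 = 3.318 m/d, t = 203/3.318 = 61.19 d
Unit 2 (glacial outwash): v = 68.1×0.0052/0.32 = 1.107 m/d, t = 203/1.107 = 183.4 d
Faster unit: t = 61.2 d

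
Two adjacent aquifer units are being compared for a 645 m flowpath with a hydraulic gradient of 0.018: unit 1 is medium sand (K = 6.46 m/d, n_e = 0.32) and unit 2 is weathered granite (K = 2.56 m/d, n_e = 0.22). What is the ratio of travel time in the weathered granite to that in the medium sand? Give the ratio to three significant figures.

Unit 1 (medium sand): v = 6.46×0.018/0.32 = 0.3634 m/d, t = 645/0.3634 = 1775 d
Unit 2 (weathered granite): v = 2.56×0.018/0.22 = 0.2095 m/d, t = 645/0.2095 = 3079 d
t(weathered granite) / t(medium sand) = 3079/1775 = 1.73

1.73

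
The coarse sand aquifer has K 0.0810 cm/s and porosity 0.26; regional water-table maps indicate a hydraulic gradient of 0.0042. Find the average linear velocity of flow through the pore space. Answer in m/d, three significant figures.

K = 0.0810 cm/s × 864 = 69.98 m/d
Specific discharge q = 69.98 × 0.0042 = 0.2939 m/d
Seepage velocity v = q / n = 0.2939 / 0.26 = 1.131 m/d

1.13 m/d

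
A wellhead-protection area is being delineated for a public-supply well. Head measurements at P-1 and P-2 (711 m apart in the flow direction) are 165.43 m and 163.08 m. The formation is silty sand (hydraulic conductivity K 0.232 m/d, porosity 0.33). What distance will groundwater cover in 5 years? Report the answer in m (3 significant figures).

4.24 m

Hydraulic gradient i = (165.43 − 163.08) / 711 = 2.35 / 711 = 0.003305
Darcy flux q = K·i = 0.232 × 0.003305 = 7.668e-4 m/d
v_s = q/n_e = 7.668e-4/0.33 = 0.002324 m/d
T = 5 yr × 365 = 1825 d
L = v × T = 0.002324 × 1825 = 4.241 m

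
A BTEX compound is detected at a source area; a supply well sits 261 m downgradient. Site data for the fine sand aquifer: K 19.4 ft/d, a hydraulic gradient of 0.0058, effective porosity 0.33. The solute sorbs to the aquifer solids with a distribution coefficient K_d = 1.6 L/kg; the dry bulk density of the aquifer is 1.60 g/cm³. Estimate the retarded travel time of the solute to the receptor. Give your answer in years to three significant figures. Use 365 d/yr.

60.3 years

K = 19.4 ft/d × 0.3048 = 5.913 m/d
Darcy flux q = K·i = 5.913 × 0.0058 = 0.03430 m/d
Seepage velocity v = q / n = 0.03430 / 0.33 = 0.1039 m/d
Retardation R = 1 + ρ_b·K_d/n = 1 + 1.60×1.6/0.33 = 8.758
Contaminant velocity v_c = v/R = 0.1039/8.758 = 0.01187 m/d
t = L/v_c = 261/0.01187 = 21990 d
   = 21990/365 = 60.3 yr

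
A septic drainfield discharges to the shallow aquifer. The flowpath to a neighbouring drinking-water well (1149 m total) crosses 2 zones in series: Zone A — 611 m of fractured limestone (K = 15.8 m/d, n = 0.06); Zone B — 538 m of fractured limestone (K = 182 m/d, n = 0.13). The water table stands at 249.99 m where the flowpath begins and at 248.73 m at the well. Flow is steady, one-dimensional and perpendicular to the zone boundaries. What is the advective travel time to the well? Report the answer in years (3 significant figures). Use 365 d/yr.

9.65 years

Total head drop ΔH = 249.99 − 248.73 = 1.26 m
Continuity: the same q passes through each zone, so ΔH = q·Σ(L_j/K_j) — the zones act as resistances in series.
Σ(L/K) = 611/15.8 + 538/182 = 38.67 + 2.956 = 41.63 d
q = ΔH / Σ(L/K) = 1.26 / 41.63 = 0.03027 m/d (same in every zone)
Zone A: v = q/n = 0.03027/0.06 = 0.5045 m/d → t_A = 611/0.5045 = 1211 d
Zone B: v = q/n = 0.03027/0.13 = 0.2328 m/d → t_B = 538/0.2328 = 2311 d
Total t = 1211 + 2311 = 3522 d
   = 3522 / 365 = 9.65 yr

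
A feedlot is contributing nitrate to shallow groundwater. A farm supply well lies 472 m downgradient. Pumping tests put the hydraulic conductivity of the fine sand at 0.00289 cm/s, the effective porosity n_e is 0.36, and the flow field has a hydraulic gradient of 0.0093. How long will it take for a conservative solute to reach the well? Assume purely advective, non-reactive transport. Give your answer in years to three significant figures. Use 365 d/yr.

20.0 years

K = 0.00289 cm/s × 864 = 2.497 m/d
q = Ki = 2.497 × 0.0093 = 0.02322 m/d
v_s = q/n_e = 0.02322/0.36 = 0.06450 m/d
t = L / v = 472 / 0.06450 = 7317 d
   = 7317 / 365 = 20.0 yr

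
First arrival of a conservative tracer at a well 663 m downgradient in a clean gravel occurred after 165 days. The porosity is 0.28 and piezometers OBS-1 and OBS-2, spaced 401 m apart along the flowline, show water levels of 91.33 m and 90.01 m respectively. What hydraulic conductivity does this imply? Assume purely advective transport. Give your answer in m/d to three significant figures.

Hydraulic gradient i = (91.33 − 90.01) / 401 = 1.32 / 401 = 0.003292
v = L / t = 663 / 165 = 4.018 m/d
K = v · n / i = 4.018 × 0.28 / 0.003292 = 342 m/d

342 m/d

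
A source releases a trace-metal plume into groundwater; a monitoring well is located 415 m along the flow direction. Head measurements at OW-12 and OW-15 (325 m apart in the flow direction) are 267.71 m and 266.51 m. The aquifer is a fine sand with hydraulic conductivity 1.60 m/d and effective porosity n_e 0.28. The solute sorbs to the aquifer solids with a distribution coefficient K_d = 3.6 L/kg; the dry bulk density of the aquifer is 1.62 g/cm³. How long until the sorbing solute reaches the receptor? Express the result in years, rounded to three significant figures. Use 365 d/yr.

Hydraulic gradient i = (267.71 − 266.51) / 325 = 1.20 / 325 = 0.003692
Specific discharge q = 1.60 × 0.003692 = 0.005908 m/d
v = Ki/n = 1.60·0.003692/0.28 = 0.02110 m/d
Retardation R = 1 + ρ_b·K_d/n = 1 + 1.62×3.6/0.28 = 21.83
Contaminant velocity v_c = v/R = 0.02110/21.83 = 9.666e-4 m/d
t = L/v_c = 415/9.666e-4 = 429400 d
   = 429400/365 = 1180 yr

1180 years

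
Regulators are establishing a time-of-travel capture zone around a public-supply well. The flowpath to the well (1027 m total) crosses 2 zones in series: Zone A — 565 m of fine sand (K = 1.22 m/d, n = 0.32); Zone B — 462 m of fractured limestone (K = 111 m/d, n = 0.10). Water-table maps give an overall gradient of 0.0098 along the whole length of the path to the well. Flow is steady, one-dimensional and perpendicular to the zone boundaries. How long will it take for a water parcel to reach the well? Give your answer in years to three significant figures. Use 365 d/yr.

Continuity: the same q passes through each zone, so ΔH = q·Σ(L_j/K_j) — the zones act as resistances in series.
Σ(L/K) = 565/1.22 + 462/111 = 463.1 + 4.162 = 467.3 d
K_eq = L_total / Σ(L/K) = 1027 / 467.3 = 2.198 m/d
q = K_eq · i = 2.198 × 0.0098 = 0.02154 m/d (same in every zone)
Zone A: v = q/n = 0.02154/0.32 = 0.06731 m/d → t_A = 565/0.06731 = 8394 d
Zone B: v = q/n = 0.02154/0.10 = 0.2154 m/d → t_B = 462/0.2154 = 2145 d
Total t = 8394 + 2145 = 10540 d
   = 10540 / 365 = 28.9 yr

28.9 years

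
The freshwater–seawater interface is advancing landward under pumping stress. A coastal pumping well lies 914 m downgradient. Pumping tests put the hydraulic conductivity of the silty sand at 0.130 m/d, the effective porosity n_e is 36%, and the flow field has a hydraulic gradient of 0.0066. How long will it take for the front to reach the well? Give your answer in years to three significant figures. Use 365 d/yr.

q = Ki = 0.130 × 0.0066 = 8.580e-4 m/d
v_s = q/n_e = 8.580e-4/0.36 = 0.002383 m/d
t = L / v = 914 / 0.002383 = 383500 d
   = 383500 / 365 = 1050 yr

1050 years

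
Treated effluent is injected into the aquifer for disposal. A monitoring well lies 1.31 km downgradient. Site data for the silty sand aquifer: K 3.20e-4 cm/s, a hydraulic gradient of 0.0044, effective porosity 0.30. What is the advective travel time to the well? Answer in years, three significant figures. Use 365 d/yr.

K = 3.20e-4 cm/s × 864 = 0.2765 m/d
q = Ki = 0.2765 × 0.0044 = 0.001217 m/d
Seepage velocity v = q / n = 0.001217 / 0.30 = 0.004055 m/d
L = 1.31 km = 1310 m
t = L / v = 1310 / 0.004055 = 323100 d
   = 323100 / 365 = 885 yr

885 years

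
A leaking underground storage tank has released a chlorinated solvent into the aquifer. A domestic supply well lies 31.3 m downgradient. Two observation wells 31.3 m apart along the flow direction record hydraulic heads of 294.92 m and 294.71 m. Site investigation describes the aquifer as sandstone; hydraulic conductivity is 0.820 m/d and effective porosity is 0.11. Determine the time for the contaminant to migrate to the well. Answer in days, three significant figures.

626 days

Hydraulic gradient i = (294.92 − 294.71) / 31.3 = 0.21 / 31.3 = 0.006709
Specific discharge q = 0.820 × 0.006709 = 0.005502 m/d
Average linear velocity = 0.005502 / 0.11 = 0.05001 m/d
t = L / v = 31.3 / 0.05001 = 625.8 d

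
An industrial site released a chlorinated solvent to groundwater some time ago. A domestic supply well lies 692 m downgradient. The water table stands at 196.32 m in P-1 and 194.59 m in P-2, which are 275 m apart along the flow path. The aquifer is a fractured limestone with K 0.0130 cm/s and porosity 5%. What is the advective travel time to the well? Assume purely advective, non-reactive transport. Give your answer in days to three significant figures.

490 days

Hydraulic gradient i = (196.32 − 194.59) / 275 = 1.73 / 275 = 0.006291
K = 0.0130 cm/s × 864 = 11.23 m/d
q = Ki = 11.23 × 0.006291 = 0.07066 m/d
Seepage velocity v = q / n = 0.07066 / 0.05 = 1.413 m/d
t = L / v = 692 / 1.413 = 489.7 d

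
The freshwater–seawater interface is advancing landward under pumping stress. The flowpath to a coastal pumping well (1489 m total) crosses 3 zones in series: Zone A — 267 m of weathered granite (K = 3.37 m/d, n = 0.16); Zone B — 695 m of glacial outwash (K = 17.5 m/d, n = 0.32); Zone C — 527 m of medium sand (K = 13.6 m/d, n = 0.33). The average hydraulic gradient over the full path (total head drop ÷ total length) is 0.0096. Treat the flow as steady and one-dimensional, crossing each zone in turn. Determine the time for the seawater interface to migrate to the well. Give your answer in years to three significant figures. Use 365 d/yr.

Steady 1-D flow in series ⇒ the Darcy flux q is identical in every zone and the zone head losses add (resistances L/K in series).
Σ(L/K) = 267/3.37 + 695/17.5 + 527/13.6 = 79.23 + 39.71 + 38.75 = 157.7 d
K_eq = L_total / Σ(L/K) = 1489 / 157.7 = 9.442 m/d
q = K_eq · i = 9.442 × 0.0096 = 0.09065 m/d (same in every zone)
Zone A: v = q/n = 0.09065/0.16 = 0.5665 m/d → t_A = 267/0.5665 = 471.3 d
Zone B: v = q/n = 0.09065/0.32 = 0.2833 m/d → t_B = 695/0.2833 = 2453 d
Zone C: v = q/n = 0.09065/0.33 = 0.2747 m/d → t_C = 527/0.2747 = 1919 d
Total t = 471.3 + 2453 + 1919 = 4843 d
   = 4843 / 365 = 13.3 yr

13.3 years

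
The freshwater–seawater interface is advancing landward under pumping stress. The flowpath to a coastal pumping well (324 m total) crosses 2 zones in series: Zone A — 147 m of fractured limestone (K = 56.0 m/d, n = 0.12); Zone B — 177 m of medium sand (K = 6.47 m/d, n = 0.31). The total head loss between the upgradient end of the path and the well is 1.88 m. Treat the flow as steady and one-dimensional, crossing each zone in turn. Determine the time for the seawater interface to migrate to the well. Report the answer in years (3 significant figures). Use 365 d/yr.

Steady 1-D flow in series ⇒ the Darcy flux q is identical in every zone and the zone head losses add (resistances L/K in series).
Σ(L/K) = 147/56.0 + 177/6.47 = 2.625 + 27.36 = 29.98 d
q = ΔH / Σ(L/K) = 1.88 / 29.98 = 0.06270 m/d (same in every zone)
Zone A: v = q/n = 0.06270/0.12 = 0.5225 m/d → t_A = 147/0.5225 = 281.3 d
Zone B: v = q/n = 0.06270/0.31 = 0.2023 m/d → t_B = 177/0.2023 = 875.1 d
Total t = 281.3 + 875.1 = 1156 d
   = 1156 / 365 = 3.17 yr

3.17 years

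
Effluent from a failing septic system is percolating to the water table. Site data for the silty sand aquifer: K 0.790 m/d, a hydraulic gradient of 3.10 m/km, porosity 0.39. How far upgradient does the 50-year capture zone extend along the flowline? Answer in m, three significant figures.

115 m

q = Ki = 0.790 × 0.0031 = 0.002449 m/d
Seepage velocity v = q / n = 0.002449 / 0.39 = 0.006279 m/d
T = 50 yr × 365 = 18250 d
L = v × T = 0.006279 × 18250 = 114.6 m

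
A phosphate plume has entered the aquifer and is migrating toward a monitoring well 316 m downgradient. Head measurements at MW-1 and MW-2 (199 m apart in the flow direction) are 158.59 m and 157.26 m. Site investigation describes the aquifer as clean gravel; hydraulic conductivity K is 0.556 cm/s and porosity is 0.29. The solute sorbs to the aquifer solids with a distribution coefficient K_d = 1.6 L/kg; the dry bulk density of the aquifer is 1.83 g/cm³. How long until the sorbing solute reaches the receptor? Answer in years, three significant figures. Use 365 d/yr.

Hydraulic gradient i = (158.59 − 157.26) / 199 = 1.33 / 199 = 0.006683
K = 0.556 cm/s × 864 = 480.4 m/d
Specific discharge q = 480.4 × 0.006683 = 3.211 m/d
Seepage velocity v = q / n = 3.211 / 0.29 = 11.07 m/d
Retardation R = 1 + ρ_b·K_d/n = 1 + 1.83×1.6/0.29 = 11.10
Contaminant velocity v_c = v/R = 11.07/11.10 = 0.9977 m/d
t = L/v_c = 316/0.9977 = 316.7 d
   = 316.7/365 = 0.868 yr

0.868 years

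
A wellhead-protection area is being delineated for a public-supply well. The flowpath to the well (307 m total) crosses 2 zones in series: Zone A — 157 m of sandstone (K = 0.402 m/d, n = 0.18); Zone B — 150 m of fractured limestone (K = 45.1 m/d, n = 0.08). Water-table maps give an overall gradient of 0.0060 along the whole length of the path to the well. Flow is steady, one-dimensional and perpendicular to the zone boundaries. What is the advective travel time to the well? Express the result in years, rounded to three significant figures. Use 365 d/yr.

23.6 years

For zones in series the flux q is common to all zones; the equivalent conductivity is the harmonic (thickness-weighted) mean, K_eq = L_total / Σ(L_j/K_j).
Σ(L/K) = 157/0.402 + 150/45.1 = 390.5 + 3.326 = 393.9 d
K_eq = L_total / Σ(L/K) = 307 / 393.9 = 0.7794 m/d
q = K_eq · i = 0.7794 × 0.0060 = 0.004677 m/d (same in every zone)
Zone A: v = q/n = 0.004677/0.18 = 0.02598 m/d → t_A = 157/0.02598 = 6043 d
Zone B: v = q/n = 0.004677/0.08 = 0.05846 m/d → t_B = 150/0.05846 = 2566 d
Total t = 6043 + 2566 = 8609 d
   = 8609 / 365 = 23.6 yr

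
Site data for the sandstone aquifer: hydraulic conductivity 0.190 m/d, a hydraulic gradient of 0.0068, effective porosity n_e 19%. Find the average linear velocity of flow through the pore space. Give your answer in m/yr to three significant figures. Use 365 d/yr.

2.48 m/yr

q = Ki = 0.190 × 0.0068 = 0.001292 m/d
Seepage velocity v = q / n = 0.001292 / 0.19 = 0.006800 m/d
   = 0.006800 × 365 = 2.48 m/yr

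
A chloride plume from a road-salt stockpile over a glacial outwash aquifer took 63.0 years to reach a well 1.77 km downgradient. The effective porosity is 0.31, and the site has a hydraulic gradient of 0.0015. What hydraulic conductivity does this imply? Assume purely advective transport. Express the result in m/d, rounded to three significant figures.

15.9 m/d

t = 63.0 years = 23000 d
L = 1.77 km = 1770 m
v = L / t = 1770 / 23000 = 0.07697 m/d
K = v · n / i = 0.07697 × 0.31 / 0.0015 = 15.9 m/d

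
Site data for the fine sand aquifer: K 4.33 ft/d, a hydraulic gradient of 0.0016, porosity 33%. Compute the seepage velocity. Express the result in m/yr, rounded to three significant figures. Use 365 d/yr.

K = 4.33 ft/d × 0.3048 = 1.320 m/d
Specific discharge q = 1.320 × 0.0016 = 0.002112 m/d
Average linear velocity = 0.002112 / 0.33 = 0.006399 m/d
   = 0.006399 × 365 = 2.34 m/yr

2.34 m/yr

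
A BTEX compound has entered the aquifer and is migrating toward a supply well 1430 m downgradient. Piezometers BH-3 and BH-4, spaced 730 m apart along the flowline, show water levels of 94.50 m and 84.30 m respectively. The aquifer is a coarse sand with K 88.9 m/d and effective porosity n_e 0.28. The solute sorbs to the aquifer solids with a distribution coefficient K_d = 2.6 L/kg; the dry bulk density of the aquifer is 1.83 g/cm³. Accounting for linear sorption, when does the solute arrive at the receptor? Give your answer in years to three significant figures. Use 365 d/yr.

Hydraulic gradient i = (94.50 − 84.30) / 730 = 10.20 / 730 = 0.01397
Specific discharge q = 88.9 × 0.01397 = 1.242 m/d
Seepage velocity v = q / n = 1.242 / 0.28 = 4.436 m/d
Retardation R = 1 + ρ_b·K_d/n = 1 + 1.83×2.6/0.28 = 17.99
Contaminant velocity v_c = v/R = 4.436/17.99 = 0.2466 m/d
t = L/v_c = 1430/0.2466 = 5800 d
   = 5800/365 = 15.9 yr

15.9 years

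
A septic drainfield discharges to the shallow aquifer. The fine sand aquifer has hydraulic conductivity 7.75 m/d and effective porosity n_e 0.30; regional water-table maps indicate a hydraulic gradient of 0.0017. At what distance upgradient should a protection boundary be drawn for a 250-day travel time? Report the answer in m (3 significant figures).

Specific discharge q = 7.75 × 0.0017 = 0.01318 m/d
v_s = q/n_e = 0.01318/0.30 = 0.04392 m/d
L = v × T = 0.04392 × 250 = 10.98 m

11.0 m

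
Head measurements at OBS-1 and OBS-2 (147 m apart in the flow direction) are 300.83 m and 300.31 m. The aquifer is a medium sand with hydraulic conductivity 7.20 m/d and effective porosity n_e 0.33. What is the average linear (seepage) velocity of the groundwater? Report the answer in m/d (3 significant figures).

0.0772 m/d

Hydraulic gradient i = (300.83 − 300.31) / 147 = 0.52 / 147 = 0.003537
q = Ki = 7.20 × 0.003537 = 0.02547 m/d
v_s = q/n_e = 0.02547/0.33 = 0.07718 m/d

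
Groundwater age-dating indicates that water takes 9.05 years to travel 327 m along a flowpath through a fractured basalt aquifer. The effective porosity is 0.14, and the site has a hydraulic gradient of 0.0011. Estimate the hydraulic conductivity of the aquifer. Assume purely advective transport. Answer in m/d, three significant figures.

t = 9.05 years = 3303 d
v = L / t = 327 / 3303 = 0.09899 m/d
K = v · n / i = 0.09899 × 0.14 / 0.0011 = 12.6 m/d

12.6 m/d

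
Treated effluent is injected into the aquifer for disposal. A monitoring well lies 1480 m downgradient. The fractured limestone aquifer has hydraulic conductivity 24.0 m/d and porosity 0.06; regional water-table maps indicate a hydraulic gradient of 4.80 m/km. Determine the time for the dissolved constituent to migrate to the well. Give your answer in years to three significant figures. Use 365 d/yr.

q = Ki = 24.0 × 0.0048 = 0.1152 m/d
v_s = q/n_e = 0.1152/0.06 = 1.920 m/d
t = L / v = 1480 / 1.920 = 770.8 d
   = 770.8 / 365 = 2.11 yr

2.11 years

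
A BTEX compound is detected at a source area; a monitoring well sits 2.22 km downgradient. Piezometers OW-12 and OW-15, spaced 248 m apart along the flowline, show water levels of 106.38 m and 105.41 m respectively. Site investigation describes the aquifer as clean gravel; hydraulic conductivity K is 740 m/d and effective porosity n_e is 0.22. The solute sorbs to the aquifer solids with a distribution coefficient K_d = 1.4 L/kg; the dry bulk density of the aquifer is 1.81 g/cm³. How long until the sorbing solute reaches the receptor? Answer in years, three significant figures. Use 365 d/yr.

Hydraulic gradient i = (106.38 − 105.41) / 248 = 0.97 / 248 = 0.003911
q = Ki = 740 × 0.003911 = 2.894 m/d
v = Ki/n = 740·0.003911/0.22 = 13.16 m/d
Retardation R = 1 + ρ_b·K_d/n = 1 + 1.81×1.4/0.22 = 12.52
Contaminant velocity v_c = v/R = 13.16/12.52 = 1.051 m/d
L = 2.22 km = 2220 m
t = L/v_c = 2220/1.051 = 2112 d
   = 2112/365 = 5.79 yr

5.79 years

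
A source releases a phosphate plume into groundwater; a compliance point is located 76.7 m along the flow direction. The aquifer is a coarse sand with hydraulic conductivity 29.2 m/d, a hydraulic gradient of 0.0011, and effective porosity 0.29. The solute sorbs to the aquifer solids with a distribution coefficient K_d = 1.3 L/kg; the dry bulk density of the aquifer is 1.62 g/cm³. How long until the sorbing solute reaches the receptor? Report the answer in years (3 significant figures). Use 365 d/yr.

Darcy flux q = K·i = 29.2 × 0.0011 = 0.03212 m/d
Seepage velocity v = q / n = 0.03212 / 0.29 = 0.1108 m/d
Retardation R = 1 + ρ_b·K_d/n = 1 + 1.62×1.3/0.29 = 8.262
Contaminant velocity v_c = v/R = 0.1108/8.262 = 0.01341 m/d
t = L/v_c = 76.7/0.01341 = 5721 d
   = 5721/365 = 15.7 yr

15.7 years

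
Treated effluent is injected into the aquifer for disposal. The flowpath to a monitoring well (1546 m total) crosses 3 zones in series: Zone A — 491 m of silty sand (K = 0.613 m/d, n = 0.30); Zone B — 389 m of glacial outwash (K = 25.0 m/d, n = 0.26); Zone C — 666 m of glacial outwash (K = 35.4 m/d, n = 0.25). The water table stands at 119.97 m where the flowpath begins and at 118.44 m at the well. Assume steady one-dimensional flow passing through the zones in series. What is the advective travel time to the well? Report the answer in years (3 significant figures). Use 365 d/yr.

Total head drop ΔH = 119.97 − 118.44 = 1.53 m
Steady 1-D flow in series ⇒ the Darcy flux q is identical in every zone and the zone head losses add (resistances L/K in series).
Σ(L/K) = 491/0.613 + 389/25.0 + 666/35.4 = 801.0 + 15.56 + 18.81 = 835.4 d
q = ΔH / Σ(L/K) = 1.53 / 835.4 = 0.001832 m/d (same in every zone)
Zone A: v = q/n = 0.001832/0.30 = 0.006105 m/d → t_A = 491/0.006105 = 80420 d
Zone B: v = q/n = 0.001832/0.26 = 0.007044 m/d → t_B = 389/0.007044 = 55220 d
Zone C: v = q/n = 0.001832/0.25 = 0.007326 m/d → t_C = 666/0.007326 = 90910 d
Total t = 80420 + 55220 + 90910 = 226500 d
   = 226500 / 365 = 621 yr

621 years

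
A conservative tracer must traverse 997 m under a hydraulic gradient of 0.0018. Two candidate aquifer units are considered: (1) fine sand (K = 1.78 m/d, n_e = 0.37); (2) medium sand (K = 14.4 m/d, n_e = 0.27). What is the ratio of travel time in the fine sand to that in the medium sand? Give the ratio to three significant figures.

11.1

Unit 1 (fine sand): v = 1.78×0.0018/0.37 = 0.008659 m/d, t = 997/0.008659 = 115100 d
Unit 2 (medium sand): v = 14.4×0.0018/0.27 = 0.09600 m/d, t = 997/0.09600 = 10390 d
t(fine sand) / t(medium sand) = 115100/10390 = 11.1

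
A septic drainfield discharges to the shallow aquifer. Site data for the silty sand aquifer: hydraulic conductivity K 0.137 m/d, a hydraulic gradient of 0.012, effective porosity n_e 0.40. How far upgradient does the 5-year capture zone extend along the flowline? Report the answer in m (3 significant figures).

7.50 m

Darcy flux q = K·i = 0.137 × 0.012 = 0.001644 m/d
v = Ki/n = 0.137·0.012/0.40 = 0.004110 m/d
T = 5 yr × 365 = 1825 d
L = v × T = 0.004110 × 1825 = 7.501 m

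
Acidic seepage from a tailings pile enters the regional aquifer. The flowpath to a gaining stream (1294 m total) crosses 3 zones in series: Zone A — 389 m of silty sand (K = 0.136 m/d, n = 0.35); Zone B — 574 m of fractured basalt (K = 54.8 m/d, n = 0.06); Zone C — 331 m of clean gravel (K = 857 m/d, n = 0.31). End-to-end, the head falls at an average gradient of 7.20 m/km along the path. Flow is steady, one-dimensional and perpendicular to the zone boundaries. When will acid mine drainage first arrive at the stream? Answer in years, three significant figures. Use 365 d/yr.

For zones in series the flux q is common to all zones; the equivalent conductivity is the harmonic (thickness-weighted) mean, K_eq = L_total / Σ(L_j/K_j).
Σ(L/K) = 389/0.136 + 574/54.8 + 331/857 = 2860 + 10.47 + 0.3862 = 2871 d
K_eq = L_total / Σ(L/K) = 1294 / 2871 = 0.4507 m/d
q = K_eq · i = 0.4507 × 0.0072 = 0.003245 m/d (same in every zone)
Zone A: v = q/n = 0.003245/0.35 = 0.009271 m/d → t_A = 389/0.009271 = 41960 d
Zone B: v = q/n = 0.003245/0.06 = 0.05408 m/d → t_B = 574/0.05408 = 10610 d
Zone C: v = q/n = 0.003245/0.31 = 0.01047 m/d → t_C = 331/0.01047 = 31620 d
Total t = 41960 + 10610 + 31620 = 84190 d
   = 84190 / 365 = 231 yr

231 years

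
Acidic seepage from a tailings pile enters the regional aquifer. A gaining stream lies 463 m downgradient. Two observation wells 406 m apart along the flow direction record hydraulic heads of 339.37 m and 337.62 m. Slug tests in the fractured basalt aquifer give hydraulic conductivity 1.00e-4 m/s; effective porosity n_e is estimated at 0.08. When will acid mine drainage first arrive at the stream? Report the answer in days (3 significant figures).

Hydraulic gradient i = (339.37 − 337.62) / 406 = 1.75 / 406 = 0.004310
K = 1.00e-4 m/s × 86400 s/d = 8.640 m/d
Specific discharge q = 8.640 × 0.004310 = 0.03724 m/d
Average linear velocity = 0.03724 / 0.08 = 0.4655 m/d
t = L / v = 463 / 0.4655 = 994.6 d

995 days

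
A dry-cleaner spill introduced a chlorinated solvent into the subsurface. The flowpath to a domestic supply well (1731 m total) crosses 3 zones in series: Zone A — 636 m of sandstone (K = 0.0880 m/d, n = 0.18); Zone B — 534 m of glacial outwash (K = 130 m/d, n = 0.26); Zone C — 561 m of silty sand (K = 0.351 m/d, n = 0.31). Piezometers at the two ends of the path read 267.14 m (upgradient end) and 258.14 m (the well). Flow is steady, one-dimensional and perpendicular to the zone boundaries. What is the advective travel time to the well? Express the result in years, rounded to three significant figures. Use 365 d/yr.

Total head drop ΔH = 267.14 − 258.14 = 9.00 m
Continuity: the same q passes through each zone, so ΔH = q·Σ(L_j/K_j) — the zones act as resistances in series.
Σ(L/K) = 636/0.0880 + 534/130 + 561/0.351 = 7227 + 4.108 + 1598 = 8830 d
q = ΔH / Σ(L/K) = 9.00 / 8830 = 0.001019 m/d (same in every zone)
Zone A: v = q/n = 0.001019/0.18 = 0.005663 m/d → t_A = 636/0.005663 = 112300 d
Zone B: v = q/n = 0.001019/0.26 = 0.003920 m/d → t_B = 534/0.003920 = 136200 d
Zone C: v = q/n = 0.001019/0.31 = 0.003288 m/d → t_C = 561/0.003288 = 170600 d
Total t = 112300 + 136200 + 170600 = 419100 d
   = 419100 / 365 = 1150 yr

1150 years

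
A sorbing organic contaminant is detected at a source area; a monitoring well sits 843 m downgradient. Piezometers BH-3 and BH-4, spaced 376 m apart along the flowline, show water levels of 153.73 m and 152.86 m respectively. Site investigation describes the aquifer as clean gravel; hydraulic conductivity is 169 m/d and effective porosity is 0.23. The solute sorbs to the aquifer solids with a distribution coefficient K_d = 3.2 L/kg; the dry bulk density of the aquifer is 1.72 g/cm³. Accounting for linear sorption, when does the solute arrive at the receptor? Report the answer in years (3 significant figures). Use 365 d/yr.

Hydraulic gradient i = (153.73 − 152.86) / 376 = 0.87 / 376 = 0.002314
Specific discharge q = 169 × 0.002314 = 0.3910 m/d
v_s = q/n_e = 0.3910/0.23 = 1.700 m/d
Retardation R = 1 + ρ_b·K_d/n = 1 + 1.72×3.2/0.23 = 24.93
Contaminant velocity v_c = v/R = 1.700/24.93 = 0.06820 m/d
t = L/v_c = 843/0.06820 = 12360 d
   = 12360/365 = 33.9 yr

33.9 years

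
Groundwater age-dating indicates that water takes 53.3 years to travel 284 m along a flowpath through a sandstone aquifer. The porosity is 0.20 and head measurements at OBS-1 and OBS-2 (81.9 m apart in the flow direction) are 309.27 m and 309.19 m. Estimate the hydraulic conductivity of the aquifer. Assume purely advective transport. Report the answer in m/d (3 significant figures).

2.99 m/d

Hydraulic gradient i = (309.27 − 309.19) / 81.9 = 0.08 / 81.9 = 9.768e-4
t = 53.3 years = 19450 d
v = L / t = 284 / 19450 = 0.01460 m/d
K = v · n / i = 0.01460 × 0.20 / 9.768e-4 = 2.99 m/d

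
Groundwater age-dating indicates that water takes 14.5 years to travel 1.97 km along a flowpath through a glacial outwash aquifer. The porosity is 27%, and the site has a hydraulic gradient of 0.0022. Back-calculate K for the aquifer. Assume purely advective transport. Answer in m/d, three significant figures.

45.7 m/d

t = 14.5 years = 5293 d
L = 1.97 km = 1970 m
v = L / t = 1970 / 5293 = 0.3722 m/d
K = v · n / i = 0.3722 × 0.27 / 0.0022 = 45.7 m/d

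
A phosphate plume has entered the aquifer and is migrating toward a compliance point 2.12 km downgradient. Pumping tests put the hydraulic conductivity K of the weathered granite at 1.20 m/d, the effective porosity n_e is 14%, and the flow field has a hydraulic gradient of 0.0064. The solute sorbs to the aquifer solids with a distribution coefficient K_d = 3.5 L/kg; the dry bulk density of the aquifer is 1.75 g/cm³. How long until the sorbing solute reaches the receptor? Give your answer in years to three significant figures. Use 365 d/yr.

Darcy flux q = K·i = 1.20 × 0.0064 = 0.007680 m/d
Average linear velocity = 0.007680 / 0.14 = 0.05486 m/d
Retardation R = 1 + ρ_b·K_d/n = 1 + 1.75×3.5/0.14 = 44.75
Contaminant velocity v_c = v/R = 0.05486/44.75 = 0.001226 m/d
L = 2.12 km = 2120 m
t = L/v_c = 2120/0.001226 = 1.729e6 d
   = 1.729e6/365 = 4740 yr

4740 years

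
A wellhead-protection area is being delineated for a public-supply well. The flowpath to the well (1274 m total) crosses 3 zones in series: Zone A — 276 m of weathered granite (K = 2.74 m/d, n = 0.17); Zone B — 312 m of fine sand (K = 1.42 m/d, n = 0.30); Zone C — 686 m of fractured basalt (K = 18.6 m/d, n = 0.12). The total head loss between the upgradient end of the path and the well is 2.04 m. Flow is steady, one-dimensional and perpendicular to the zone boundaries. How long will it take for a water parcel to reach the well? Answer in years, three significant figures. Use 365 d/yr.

107 years

Steady 1-D flow in series ⇒ the Darcy flux q is identical in every zone and the zone head losses add (resistances L/K in series).
Σ(L/K) = 276/2.74 + 312/1.42 + 686/18.6 = 100.7 + 219.7 + 36.88 = 357.3 d
q = ΔH / Σ(L/K) = 2.04 / 357.3 = 0.005709 m/d (same in every zone)
Zone A: v = q/n = 0.005709/0.17 = 0.03358 m/d → t_A = 276/0.03358 = 8219 d
Zone B: v = q/n = 0.005709/0.30 = 0.01903 m/d → t_B = 312/0.01903 = 16400 d
Zone C: v = q/n = 0.005709/0.12 = 0.04758 m/d → t_C = 686/0.04758 = 14420 d
Total t = 8219 + 16400 + 14420 = 39030 d
   = 39030 / 365 = 107 yr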